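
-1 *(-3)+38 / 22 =52 / 11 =4.73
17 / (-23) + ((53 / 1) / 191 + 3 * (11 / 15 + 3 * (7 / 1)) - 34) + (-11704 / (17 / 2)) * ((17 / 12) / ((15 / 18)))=-50740504 / 21965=-2310.06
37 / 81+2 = 199 / 81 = 2.46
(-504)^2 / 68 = 63504 / 17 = 3735.53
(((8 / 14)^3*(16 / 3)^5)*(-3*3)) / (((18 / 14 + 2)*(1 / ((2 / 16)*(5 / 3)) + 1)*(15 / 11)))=-738197504 / 2647323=-278.85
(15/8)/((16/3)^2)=135/2048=0.07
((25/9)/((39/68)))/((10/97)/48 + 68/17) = 1319200/1090089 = 1.21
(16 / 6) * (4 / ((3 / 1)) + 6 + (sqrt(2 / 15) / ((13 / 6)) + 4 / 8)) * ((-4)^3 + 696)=10112 * sqrt(30) / 195 + 118816 / 9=13485.81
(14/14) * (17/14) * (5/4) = 85/56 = 1.52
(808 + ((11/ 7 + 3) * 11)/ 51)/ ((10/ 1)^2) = 72202/ 8925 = 8.09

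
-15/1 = -15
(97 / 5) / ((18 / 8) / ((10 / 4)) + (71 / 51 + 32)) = 9894 / 17489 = 0.57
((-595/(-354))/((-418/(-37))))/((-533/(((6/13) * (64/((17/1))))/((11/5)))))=-207200/939856489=-0.00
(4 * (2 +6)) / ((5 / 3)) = 96 / 5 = 19.20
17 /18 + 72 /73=2537 /1314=1.93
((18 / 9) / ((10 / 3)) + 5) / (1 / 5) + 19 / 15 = 439 / 15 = 29.27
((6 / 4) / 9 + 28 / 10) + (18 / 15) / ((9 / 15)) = 149 / 30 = 4.97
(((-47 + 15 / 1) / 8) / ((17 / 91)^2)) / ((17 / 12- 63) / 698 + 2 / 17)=-277446624 / 71213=-3896.01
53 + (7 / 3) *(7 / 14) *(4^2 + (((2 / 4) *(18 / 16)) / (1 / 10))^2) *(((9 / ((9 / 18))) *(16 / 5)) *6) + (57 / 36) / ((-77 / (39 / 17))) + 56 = 505736151 / 26180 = 19317.65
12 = 12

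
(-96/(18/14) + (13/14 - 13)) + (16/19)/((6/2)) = -86.46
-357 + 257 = -100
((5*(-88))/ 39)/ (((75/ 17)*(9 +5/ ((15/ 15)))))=-0.18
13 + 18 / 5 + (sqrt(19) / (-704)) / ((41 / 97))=83 / 5-97 *sqrt(19) / 28864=16.59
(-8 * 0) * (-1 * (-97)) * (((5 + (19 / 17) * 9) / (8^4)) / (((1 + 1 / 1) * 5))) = 0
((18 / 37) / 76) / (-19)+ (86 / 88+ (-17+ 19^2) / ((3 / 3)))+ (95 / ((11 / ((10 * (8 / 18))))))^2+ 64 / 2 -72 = 931200830035 / 523647828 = 1778.30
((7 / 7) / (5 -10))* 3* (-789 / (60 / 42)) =16569 / 50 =331.38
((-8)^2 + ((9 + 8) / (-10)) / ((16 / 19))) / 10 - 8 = -2883 / 1600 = -1.80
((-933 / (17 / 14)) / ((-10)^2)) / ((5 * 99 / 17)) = -2177 / 8250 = -0.26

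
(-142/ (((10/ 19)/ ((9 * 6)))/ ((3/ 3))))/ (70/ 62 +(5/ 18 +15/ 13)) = -528424884/ 92875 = -5689.64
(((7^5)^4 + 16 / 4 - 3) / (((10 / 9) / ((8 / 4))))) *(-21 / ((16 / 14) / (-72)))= 950086514805666107814 / 5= 190017302961133221562.80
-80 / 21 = -3.81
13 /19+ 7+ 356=6910 /19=363.68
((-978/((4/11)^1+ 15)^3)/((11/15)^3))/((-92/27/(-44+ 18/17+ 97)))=10.85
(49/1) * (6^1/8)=147/4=36.75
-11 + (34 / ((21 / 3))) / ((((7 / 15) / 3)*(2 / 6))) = 4051 / 49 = 82.67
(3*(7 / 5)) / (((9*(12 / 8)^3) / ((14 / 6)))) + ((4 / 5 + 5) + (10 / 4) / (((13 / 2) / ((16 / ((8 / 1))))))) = 108857 / 15795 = 6.89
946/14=473/7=67.57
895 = 895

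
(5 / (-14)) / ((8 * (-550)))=1 / 12320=0.00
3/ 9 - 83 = -82.67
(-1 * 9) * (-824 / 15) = 494.40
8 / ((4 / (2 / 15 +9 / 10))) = 2.07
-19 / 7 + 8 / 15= -229 / 105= -2.18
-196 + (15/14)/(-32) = -87823/448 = -196.03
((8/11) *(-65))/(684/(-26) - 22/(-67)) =113230/62227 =1.82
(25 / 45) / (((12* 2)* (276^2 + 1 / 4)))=1 / 3290814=0.00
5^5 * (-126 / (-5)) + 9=78759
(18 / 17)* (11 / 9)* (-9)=-11.65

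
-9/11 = -0.82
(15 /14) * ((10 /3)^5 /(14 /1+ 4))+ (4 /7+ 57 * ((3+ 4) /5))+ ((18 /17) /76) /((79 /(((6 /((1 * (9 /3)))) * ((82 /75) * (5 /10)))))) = 341376877714 /3255331275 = 104.87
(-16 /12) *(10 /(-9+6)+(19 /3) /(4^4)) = 847 /192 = 4.41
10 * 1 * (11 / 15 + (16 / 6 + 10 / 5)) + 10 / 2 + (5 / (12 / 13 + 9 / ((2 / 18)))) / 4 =50281 / 852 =59.02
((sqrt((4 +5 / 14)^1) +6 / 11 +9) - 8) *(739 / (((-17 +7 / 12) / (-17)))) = 2562852 / 2167 +75378 *sqrt(854) / 1379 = 2780.06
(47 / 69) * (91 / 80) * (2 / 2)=0.77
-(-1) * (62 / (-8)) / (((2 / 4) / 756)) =-11718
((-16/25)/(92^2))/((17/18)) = -18/224825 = -0.00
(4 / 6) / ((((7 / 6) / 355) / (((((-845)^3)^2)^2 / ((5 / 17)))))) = 639805204923696493081362891334960937500 / 7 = 91400743560528070440194700000000000000.00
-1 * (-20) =20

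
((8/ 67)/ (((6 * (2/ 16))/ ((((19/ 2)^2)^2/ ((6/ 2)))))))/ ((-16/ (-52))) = 1694173/ 1206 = 1404.79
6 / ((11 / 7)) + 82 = 944 / 11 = 85.82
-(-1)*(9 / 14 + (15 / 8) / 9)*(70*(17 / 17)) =715 / 12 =59.58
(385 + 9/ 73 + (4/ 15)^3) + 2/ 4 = 190025219/ 492750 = 385.64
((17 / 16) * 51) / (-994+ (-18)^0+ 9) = -289 / 5248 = -0.06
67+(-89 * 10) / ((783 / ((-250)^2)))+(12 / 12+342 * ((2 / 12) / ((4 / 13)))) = -221706821 / 3132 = -70787.62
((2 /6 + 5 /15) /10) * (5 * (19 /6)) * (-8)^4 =38912 /9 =4323.56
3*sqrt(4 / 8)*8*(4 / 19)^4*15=46080*sqrt(2) / 130321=0.50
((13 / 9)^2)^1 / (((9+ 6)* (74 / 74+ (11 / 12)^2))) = 2704 / 35775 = 0.08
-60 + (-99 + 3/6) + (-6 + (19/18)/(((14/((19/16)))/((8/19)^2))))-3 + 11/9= -166.26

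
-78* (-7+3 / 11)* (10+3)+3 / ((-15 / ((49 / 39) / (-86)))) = 1258354259 / 184470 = 6821.46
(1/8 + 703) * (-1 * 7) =-39375/8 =-4921.88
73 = 73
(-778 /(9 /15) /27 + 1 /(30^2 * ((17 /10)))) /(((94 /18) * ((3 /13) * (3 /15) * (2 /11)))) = -94564613 /86292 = -1095.87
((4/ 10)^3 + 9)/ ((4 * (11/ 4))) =103/ 125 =0.82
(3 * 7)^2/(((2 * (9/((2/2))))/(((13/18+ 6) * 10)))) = 29645/18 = 1646.94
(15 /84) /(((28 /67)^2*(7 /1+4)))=22445 /241472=0.09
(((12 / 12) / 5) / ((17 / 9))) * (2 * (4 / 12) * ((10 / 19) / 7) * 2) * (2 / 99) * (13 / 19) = 208 / 1417647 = 0.00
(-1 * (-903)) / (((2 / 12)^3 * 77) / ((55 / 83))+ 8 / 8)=975240 / 1661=587.14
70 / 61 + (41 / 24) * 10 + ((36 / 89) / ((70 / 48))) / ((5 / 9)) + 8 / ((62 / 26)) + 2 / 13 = 102177656621 / 4594562700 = 22.24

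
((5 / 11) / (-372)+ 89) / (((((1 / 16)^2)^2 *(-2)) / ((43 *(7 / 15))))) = -897999527936 / 15345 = -58520660.02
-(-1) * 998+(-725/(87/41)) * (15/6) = 863/6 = 143.83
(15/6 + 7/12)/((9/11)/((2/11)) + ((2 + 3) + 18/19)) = 703/2382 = 0.30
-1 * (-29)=29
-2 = -2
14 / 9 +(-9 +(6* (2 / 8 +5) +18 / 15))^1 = 2273 / 90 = 25.26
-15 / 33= -5 / 11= -0.45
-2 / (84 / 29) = -29 / 42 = -0.69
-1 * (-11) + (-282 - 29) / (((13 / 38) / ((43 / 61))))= -499451 / 793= -629.82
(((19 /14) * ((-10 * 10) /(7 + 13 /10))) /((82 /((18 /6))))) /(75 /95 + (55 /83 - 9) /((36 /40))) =97470 /1380757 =0.07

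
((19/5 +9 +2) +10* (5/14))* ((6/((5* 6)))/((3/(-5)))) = -643/105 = -6.12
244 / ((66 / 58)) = 214.42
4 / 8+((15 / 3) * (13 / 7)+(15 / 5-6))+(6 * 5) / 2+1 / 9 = 2759 / 126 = 21.90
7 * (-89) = -623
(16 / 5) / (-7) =-16 / 35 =-0.46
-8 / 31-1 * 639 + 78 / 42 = -138316 / 217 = -637.40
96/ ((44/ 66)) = 144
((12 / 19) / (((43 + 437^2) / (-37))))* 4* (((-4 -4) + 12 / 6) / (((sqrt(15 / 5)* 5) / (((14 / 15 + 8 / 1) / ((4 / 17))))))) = 9916* sqrt(3) / 1334275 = 0.01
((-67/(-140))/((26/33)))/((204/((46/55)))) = 1541/618800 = 0.00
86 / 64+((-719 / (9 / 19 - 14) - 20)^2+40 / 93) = 216428417087 / 196561824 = 1101.07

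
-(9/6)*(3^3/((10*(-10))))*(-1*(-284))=5751/50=115.02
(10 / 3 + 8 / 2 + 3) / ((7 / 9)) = 93 / 7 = 13.29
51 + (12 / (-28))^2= 2508 / 49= 51.18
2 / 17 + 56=954 / 17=56.12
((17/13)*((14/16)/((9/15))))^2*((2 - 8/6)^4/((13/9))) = 354025/711828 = 0.50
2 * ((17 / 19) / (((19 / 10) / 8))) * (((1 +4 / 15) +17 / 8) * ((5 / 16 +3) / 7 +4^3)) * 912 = 199848396 / 133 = 1502619.52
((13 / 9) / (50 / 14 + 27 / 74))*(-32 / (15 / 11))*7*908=-15066059008 / 275265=-54732.93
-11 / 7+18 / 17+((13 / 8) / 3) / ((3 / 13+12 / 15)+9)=-853973 / 1862112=-0.46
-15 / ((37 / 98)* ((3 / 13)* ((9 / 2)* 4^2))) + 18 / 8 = -47 / 333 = -0.14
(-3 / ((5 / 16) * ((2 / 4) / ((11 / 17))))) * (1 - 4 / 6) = -352 / 85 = -4.14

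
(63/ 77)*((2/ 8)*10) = 45/ 22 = 2.05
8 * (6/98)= 24/49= 0.49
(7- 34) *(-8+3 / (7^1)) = 1431 / 7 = 204.43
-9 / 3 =-3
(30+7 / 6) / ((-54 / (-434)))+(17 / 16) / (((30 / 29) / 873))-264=11445383 / 12960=883.13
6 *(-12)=-72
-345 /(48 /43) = -4945 /16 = -309.06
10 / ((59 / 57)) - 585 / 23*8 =-193.82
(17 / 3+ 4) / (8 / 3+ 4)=29 / 20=1.45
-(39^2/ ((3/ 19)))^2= -92794689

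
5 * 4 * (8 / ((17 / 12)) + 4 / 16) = 2005 / 17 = 117.94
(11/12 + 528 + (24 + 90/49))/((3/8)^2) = 5219120/1323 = 3944.91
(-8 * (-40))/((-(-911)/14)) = 4480/911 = 4.92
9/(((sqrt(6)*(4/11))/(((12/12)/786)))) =11*sqrt(6)/2096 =0.01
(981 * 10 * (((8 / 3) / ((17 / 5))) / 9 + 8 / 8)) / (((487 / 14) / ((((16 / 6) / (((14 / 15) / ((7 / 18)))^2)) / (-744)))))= -47592125 / 249462828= -0.19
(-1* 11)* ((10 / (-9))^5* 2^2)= 4400000 / 59049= 74.51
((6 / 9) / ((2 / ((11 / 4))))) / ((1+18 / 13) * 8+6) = 143 / 3912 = 0.04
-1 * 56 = -56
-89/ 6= -14.83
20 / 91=0.22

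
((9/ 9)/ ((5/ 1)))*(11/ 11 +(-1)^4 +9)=11/ 5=2.20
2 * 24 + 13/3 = 52.33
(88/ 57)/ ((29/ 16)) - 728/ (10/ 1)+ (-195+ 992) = 5992553/ 8265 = 725.05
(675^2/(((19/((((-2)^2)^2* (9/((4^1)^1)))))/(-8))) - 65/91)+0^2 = -918540095/133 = -6906316.50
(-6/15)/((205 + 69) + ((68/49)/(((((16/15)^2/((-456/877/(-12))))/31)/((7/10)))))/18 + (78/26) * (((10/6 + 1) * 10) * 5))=-1571584/2648369365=-0.00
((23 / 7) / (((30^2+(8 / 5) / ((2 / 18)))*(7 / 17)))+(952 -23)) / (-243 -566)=-208123967 / 181238652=-1.15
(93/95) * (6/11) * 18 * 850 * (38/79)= 3414960/869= 3929.76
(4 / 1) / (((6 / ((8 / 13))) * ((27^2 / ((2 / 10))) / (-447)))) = -2384 / 47385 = -0.05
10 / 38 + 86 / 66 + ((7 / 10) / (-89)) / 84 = 1165237 / 744040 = 1.57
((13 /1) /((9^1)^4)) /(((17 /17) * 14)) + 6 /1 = 551137 /91854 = 6.00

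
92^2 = 8464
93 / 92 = 1.01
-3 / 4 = -0.75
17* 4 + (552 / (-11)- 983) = -10617 / 11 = -965.18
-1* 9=-9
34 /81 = 0.42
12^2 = 144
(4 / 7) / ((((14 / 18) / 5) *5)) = 36 / 49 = 0.73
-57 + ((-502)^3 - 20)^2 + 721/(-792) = 12674989895306687063/792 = 16003775120336726.09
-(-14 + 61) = -47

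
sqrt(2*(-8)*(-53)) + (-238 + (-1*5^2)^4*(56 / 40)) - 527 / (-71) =4*sqrt(53) + 38811754 / 71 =546673.54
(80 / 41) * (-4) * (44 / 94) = -7040 / 1927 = -3.65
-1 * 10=-10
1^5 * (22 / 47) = 22 / 47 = 0.47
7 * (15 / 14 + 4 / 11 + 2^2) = 837 / 22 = 38.05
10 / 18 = 5 / 9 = 0.56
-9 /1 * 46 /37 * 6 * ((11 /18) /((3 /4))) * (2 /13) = -4048 /481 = -8.42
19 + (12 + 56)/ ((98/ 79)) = 3617/ 49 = 73.82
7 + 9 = 16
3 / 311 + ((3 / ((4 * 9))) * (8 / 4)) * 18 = 936 / 311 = 3.01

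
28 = 28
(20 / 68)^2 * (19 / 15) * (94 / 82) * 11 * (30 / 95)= 5170 / 11849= 0.44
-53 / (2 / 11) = -583 / 2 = -291.50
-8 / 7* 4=-32 / 7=-4.57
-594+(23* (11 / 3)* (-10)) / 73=-605.55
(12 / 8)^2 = 2.25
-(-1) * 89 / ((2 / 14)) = 623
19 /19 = 1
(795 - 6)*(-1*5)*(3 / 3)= -3945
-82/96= -41/48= -0.85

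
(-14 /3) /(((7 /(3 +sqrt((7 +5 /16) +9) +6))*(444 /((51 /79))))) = -51 /5846-17*sqrt(29) /23384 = -0.01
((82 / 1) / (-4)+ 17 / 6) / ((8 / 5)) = -265 / 24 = -11.04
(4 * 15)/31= 60/31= 1.94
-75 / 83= -0.90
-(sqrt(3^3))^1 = -3*sqrt(3) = -5.20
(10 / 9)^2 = 1.23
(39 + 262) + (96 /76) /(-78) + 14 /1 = 314.98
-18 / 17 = -1.06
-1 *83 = -83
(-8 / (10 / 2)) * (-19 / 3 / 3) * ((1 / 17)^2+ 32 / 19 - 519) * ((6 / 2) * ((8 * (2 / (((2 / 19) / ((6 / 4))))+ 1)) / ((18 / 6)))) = -595886784 / 1445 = -412378.40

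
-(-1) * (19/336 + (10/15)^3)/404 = 1067/1221696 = 0.00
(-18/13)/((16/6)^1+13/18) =-324/793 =-0.41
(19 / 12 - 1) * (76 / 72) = 133 / 216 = 0.62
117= 117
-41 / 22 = -1.86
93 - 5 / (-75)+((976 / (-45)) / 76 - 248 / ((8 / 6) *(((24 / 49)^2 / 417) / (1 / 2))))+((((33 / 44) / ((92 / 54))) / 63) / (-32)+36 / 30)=-5693352550811 / 35239680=-161560.85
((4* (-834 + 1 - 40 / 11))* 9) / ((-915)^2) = -36812 / 1023275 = -0.04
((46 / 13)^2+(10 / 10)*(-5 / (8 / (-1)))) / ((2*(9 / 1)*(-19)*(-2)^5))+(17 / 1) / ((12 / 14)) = 293477485 / 14796288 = 19.83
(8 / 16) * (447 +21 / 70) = 4473 / 20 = 223.65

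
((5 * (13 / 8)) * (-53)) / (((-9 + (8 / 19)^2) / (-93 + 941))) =2028098 / 49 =41389.76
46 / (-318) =-23 / 159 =-0.14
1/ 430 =0.00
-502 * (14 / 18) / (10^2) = -1757 / 450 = -3.90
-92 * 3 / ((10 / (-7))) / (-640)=-483 / 1600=-0.30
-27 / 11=-2.45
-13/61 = -0.21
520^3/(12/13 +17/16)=29246464000/413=70814682.81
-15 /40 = -3 /8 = -0.38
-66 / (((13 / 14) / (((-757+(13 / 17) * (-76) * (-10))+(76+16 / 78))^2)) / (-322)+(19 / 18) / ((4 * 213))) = -4976066126639483568 / 93386012555219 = -53284.92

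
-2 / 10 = -1 / 5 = -0.20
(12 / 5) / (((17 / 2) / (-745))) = -210.35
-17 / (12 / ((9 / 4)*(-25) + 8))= 3281 / 48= 68.35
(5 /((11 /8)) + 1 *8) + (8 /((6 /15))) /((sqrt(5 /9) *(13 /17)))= 128 /11 + 204 *sqrt(5) /13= 46.73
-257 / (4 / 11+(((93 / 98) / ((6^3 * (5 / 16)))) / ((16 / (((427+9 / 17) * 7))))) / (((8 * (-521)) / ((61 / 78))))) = -19686458151360 / 27817115303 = -707.71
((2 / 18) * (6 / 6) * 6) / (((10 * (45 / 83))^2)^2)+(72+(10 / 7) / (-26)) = 402706196832211 / 5597353125000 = 71.95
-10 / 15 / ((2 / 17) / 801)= -4539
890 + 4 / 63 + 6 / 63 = 56080 / 63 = 890.16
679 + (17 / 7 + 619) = 9103 / 7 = 1300.43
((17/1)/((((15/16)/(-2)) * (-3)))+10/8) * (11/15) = 26411/2700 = 9.78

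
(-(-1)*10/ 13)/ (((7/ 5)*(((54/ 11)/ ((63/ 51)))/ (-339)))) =-31075/ 663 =-46.87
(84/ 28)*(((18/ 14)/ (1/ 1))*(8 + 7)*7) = 405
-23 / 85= -0.27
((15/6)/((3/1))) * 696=580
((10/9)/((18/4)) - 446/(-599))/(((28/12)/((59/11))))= 2.28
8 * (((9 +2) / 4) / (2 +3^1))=22 / 5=4.40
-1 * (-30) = 30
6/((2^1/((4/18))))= 2/3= 0.67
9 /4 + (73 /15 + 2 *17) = 2467 /60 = 41.12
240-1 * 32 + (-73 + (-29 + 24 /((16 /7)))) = 233 /2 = 116.50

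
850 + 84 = 934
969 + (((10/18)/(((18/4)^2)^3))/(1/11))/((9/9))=4634700481/4782969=969.00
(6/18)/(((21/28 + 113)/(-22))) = -88/1365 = -0.06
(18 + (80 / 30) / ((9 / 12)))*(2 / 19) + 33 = 6031 / 171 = 35.27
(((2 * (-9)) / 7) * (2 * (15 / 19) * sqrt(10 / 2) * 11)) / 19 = -5940 * sqrt(5) / 2527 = -5.26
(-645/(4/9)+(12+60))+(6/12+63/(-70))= -27593/20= -1379.65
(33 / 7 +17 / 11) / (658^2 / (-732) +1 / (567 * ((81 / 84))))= -64302174 / 6075873265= -0.01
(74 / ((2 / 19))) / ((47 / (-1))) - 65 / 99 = -72652 / 4653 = -15.61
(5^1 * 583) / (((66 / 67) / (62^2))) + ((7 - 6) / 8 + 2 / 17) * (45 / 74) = 343435111495 / 30192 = 11375036.81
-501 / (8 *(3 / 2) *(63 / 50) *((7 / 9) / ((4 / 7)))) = -8350 / 343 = -24.34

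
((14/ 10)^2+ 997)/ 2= 499.48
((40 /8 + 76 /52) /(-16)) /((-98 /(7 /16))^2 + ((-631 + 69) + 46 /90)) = -945 /116097956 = -0.00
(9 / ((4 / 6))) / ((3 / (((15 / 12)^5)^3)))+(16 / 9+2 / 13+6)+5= 35384152525049 / 251255586816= 140.83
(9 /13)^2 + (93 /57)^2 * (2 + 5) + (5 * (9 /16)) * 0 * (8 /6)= 1166104 /61009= 19.11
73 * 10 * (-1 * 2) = -1460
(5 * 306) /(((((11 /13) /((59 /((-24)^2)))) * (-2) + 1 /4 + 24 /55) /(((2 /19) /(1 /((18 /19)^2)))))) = -167295585600 /18327405757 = -9.13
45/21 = 15/7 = 2.14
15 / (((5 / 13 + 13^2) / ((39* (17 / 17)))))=2535 / 734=3.45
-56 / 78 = -28 / 39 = -0.72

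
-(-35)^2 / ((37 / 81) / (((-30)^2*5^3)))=-11162812500 / 37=-301697635.14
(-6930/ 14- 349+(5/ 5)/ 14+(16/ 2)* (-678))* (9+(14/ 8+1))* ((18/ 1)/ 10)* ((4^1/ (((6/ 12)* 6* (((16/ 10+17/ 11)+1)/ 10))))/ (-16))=226836335/ 8512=26649.01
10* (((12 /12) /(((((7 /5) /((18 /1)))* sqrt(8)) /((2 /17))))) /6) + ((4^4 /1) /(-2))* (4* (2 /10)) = -512 /5 + 75* sqrt(2) /119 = -101.51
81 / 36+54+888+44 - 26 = 3849 / 4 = 962.25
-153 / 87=-51 / 29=-1.76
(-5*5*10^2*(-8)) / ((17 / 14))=280000 / 17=16470.59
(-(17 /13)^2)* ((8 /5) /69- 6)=595918 /58305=10.22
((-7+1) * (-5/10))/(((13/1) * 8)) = 3/104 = 0.03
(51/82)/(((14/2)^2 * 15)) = 17/20090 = 0.00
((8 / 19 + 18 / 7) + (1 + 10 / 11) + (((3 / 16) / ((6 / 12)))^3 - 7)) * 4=-1532339 / 187264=-8.18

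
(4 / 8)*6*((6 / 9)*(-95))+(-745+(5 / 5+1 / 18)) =-933.94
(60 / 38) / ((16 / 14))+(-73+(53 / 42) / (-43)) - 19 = -6220975 / 68628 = -90.65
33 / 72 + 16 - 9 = 179 / 24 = 7.46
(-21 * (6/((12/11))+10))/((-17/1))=651/34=19.15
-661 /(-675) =661 /675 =0.98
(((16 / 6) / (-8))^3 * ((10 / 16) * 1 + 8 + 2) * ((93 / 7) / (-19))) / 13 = 2635 / 124488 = 0.02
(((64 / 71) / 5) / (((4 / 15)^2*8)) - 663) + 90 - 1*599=-166379 / 142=-1171.68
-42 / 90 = -7 / 15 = -0.47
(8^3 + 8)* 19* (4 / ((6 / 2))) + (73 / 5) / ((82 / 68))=8109046 / 615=13185.44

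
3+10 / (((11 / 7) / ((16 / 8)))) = 173 / 11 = 15.73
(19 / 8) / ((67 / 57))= 1083 / 536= 2.02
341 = 341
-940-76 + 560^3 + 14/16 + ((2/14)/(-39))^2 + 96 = 104707330900271/596232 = 175615080.88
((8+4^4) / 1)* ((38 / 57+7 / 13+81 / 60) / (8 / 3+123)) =131538 / 24505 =5.37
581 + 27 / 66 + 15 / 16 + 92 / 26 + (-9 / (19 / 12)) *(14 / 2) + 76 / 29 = 548.72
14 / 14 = 1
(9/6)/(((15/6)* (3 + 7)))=3/50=0.06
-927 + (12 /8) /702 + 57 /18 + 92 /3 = -418001 /468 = -893.16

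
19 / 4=4.75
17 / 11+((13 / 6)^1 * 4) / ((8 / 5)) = 919 / 132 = 6.96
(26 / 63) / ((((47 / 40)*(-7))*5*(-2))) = 104 / 20727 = 0.01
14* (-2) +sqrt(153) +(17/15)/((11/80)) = -652/33 +3* sqrt(17) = -7.39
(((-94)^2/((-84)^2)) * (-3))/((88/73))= -3.12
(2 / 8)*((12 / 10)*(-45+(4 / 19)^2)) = -48687 / 3610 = -13.49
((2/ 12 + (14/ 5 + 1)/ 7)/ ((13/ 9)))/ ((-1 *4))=-447/ 3640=-0.12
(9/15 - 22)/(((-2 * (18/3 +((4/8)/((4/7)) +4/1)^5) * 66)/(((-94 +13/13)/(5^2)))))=-27172864/124328609625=-0.00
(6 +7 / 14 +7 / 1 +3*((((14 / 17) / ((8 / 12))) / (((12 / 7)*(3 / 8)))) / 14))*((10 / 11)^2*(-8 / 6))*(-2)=17200 / 561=30.66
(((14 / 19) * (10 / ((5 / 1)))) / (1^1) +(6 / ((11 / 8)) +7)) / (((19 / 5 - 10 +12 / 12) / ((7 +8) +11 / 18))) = -3769615 / 97812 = -38.54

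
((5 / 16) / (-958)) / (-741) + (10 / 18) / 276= 4733555 / 2351115936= 0.00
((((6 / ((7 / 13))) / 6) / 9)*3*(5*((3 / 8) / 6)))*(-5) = -325 / 336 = -0.97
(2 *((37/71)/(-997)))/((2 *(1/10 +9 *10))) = -0.00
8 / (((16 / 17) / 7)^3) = 1685159 / 512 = 3291.33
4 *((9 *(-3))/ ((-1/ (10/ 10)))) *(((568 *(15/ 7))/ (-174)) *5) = -766800/ 203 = -3777.34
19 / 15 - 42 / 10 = -44 / 15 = -2.93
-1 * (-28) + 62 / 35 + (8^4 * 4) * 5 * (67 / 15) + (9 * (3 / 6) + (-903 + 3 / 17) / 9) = 1306060549 / 3570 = 365843.29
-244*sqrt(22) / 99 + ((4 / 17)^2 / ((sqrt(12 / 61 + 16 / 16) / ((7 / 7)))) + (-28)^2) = -244*sqrt(22) / 99 + 16*sqrt(4453) / 21097 + 784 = 772.49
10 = 10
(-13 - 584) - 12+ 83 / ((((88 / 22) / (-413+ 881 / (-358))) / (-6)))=36598971 / 716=51115.88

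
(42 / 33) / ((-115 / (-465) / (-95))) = -488.89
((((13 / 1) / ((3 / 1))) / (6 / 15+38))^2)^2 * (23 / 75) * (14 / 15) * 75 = 574790125 / 165112971264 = 0.00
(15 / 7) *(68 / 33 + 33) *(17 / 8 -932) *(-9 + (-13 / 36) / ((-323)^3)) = 469862190110504425 / 747292768992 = 628752.49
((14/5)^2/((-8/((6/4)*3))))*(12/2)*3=-3969/50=-79.38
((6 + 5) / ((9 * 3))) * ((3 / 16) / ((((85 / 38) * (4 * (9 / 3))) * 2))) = 0.00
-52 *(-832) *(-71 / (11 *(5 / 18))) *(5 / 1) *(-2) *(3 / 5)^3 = 2985735168 / 1375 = 2171443.76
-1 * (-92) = 92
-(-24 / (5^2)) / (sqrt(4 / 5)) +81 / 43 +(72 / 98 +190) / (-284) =12*sqrt(5) / 25 +362659 / 299194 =2.29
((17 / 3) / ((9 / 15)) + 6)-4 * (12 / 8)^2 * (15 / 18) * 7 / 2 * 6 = -2557 / 18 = -142.06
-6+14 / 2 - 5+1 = -3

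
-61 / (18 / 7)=-427 / 18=-23.72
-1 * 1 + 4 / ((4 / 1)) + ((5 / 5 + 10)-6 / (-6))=12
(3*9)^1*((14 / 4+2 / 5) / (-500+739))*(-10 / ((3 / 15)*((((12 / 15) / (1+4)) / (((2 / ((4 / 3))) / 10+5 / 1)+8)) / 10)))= -34617375 / 1912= -18105.32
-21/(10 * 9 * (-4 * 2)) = 7/240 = 0.03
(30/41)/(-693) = -10/9471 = -0.00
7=7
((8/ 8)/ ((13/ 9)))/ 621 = 1/ 897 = 0.00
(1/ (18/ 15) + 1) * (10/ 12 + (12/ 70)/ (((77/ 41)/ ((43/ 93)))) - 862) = -431655859/ 273420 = -1578.73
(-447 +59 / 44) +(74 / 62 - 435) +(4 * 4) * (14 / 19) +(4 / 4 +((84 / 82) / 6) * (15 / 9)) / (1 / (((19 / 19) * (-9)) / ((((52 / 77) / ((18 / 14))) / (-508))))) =142463638063 / 13813228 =10313.57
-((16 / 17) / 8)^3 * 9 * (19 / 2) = -684 / 4913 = -0.14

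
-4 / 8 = -1 / 2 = -0.50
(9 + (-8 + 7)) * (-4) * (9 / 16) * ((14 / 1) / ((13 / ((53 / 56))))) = -18.35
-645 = -645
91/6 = 15.17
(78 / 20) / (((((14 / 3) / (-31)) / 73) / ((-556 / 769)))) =36803169 / 26915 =1367.39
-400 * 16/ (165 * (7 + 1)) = -160/ 33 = -4.85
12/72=1/6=0.17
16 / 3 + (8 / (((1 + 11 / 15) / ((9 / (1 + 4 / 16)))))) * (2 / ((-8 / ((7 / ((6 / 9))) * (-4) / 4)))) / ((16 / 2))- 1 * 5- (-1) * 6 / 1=2689 / 156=17.24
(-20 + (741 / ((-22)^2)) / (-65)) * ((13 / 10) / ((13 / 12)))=-145371 / 6050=-24.03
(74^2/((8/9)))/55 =12321/110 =112.01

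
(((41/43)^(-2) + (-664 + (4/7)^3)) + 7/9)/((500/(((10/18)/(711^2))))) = -10870088/7471348099425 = -0.00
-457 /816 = -0.56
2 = 2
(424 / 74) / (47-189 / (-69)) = 1219 / 10582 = 0.12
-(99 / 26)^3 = -970299 / 17576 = -55.21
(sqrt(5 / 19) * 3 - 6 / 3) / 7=-2 / 7 + 3 * sqrt(95) / 133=-0.07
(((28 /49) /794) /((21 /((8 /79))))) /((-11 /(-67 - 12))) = 16 /641949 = 0.00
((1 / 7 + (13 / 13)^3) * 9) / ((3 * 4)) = 6 / 7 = 0.86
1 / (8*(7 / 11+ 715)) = 11 / 62976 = 0.00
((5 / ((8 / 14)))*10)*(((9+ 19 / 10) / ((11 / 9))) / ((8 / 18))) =309015 / 176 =1755.77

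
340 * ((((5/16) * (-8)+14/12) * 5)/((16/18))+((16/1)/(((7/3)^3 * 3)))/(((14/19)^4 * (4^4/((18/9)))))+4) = -31260821875/26353376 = -1186.22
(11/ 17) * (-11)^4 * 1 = 161051/ 17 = 9473.59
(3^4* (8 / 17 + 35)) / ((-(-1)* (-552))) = -16281 / 3128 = -5.20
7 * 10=70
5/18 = 0.28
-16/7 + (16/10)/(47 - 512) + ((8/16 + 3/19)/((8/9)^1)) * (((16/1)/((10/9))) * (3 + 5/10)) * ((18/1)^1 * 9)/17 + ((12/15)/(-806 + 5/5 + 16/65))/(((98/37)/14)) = 11425476414773/32350501050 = 353.18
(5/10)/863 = 0.00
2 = 2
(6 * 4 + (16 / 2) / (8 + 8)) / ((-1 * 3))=-49 / 6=-8.17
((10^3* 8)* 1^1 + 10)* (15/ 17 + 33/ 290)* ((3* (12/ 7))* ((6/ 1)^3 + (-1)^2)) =8904708.88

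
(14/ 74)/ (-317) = -7/ 11729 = -0.00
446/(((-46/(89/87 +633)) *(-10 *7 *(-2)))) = -87862/2001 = -43.91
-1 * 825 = -825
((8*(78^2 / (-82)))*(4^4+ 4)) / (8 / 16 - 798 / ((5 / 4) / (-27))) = -63273600 / 7067293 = -8.95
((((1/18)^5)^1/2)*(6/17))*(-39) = -13/3569184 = -0.00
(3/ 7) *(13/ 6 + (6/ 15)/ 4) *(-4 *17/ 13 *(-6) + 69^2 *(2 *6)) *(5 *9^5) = 1491944788584/ 91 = 16394997676.75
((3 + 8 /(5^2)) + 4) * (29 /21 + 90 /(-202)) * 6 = 726144 /17675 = 41.08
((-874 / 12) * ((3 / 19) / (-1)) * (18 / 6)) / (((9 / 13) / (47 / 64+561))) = 10749349 / 384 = 27993.10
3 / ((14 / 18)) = 27 / 7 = 3.86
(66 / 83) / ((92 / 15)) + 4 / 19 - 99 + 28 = -5125805 / 72542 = -70.66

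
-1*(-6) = 6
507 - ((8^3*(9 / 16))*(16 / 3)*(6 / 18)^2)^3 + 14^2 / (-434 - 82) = -5770774118 / 1161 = -4970520.34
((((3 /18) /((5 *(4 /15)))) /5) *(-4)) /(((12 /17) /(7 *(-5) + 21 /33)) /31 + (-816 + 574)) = 33201 /80346640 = 0.00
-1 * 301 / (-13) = 301 / 13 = 23.15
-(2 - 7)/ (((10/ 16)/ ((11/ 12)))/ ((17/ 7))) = 17.81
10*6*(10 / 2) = 300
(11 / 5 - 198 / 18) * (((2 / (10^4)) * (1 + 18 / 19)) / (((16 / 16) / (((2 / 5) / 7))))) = -407 / 2078125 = -0.00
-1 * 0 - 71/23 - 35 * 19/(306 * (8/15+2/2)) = -10567/2346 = -4.50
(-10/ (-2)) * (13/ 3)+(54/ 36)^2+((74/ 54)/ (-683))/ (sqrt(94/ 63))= 287/ 12 - 37 * sqrt(658)/ 577818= 23.92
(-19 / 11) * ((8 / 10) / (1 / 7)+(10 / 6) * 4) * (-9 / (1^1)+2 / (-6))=97888 / 495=197.75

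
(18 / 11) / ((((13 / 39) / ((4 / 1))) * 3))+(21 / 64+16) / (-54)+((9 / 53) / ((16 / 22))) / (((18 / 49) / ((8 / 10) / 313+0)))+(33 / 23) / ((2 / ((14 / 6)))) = 574293551903 / 72524453760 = 7.92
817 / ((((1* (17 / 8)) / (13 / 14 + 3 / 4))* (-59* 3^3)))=-76798 / 189567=-0.41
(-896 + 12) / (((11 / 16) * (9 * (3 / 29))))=-410176 / 297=-1381.06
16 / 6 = 8 / 3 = 2.67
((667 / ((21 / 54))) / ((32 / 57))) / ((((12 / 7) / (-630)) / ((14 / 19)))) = -13236615 / 16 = -827288.44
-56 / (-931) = 8 / 133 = 0.06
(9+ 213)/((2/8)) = 888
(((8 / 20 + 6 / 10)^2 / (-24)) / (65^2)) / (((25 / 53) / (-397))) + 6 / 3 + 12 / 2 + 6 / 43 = 888154763 / 109005000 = 8.15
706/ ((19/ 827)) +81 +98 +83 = 588840/ 19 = 30991.58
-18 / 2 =-9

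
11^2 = 121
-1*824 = -824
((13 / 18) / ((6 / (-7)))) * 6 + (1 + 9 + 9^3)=13211 / 18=733.94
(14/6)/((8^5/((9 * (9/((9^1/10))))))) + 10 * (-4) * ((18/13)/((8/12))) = -17693355/212992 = -83.07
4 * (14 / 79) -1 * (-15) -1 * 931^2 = -68472878 / 79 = -866745.29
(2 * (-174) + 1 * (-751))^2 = 1207801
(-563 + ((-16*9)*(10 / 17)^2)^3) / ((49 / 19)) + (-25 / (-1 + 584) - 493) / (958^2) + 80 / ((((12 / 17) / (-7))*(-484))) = -251565948243435881366725 / 5220873009937026519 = -48184.65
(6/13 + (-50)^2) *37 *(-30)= -36081660/13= -2775512.31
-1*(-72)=72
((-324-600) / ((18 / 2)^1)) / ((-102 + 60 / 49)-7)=15092 / 15843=0.95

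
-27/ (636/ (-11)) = 99/ 212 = 0.47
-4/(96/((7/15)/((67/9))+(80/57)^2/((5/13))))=-5642629/26121960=-0.22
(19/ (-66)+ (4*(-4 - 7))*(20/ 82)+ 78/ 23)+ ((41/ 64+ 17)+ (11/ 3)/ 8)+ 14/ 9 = 71854909/ 5974848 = 12.03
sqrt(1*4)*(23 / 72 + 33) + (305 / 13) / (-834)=4333163 / 65052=66.61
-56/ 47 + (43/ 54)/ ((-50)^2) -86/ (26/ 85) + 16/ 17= -281.40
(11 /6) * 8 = 44 /3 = 14.67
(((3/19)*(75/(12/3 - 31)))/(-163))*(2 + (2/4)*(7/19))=0.01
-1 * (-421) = 421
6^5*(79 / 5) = 614304 / 5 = 122860.80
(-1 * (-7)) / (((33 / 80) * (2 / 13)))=110.30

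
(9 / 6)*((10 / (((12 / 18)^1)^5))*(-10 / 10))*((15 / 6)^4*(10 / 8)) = -11390625 / 2048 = -5561.83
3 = 3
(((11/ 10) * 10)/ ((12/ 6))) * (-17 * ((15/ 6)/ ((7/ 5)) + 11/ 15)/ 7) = -98923/ 2940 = -33.65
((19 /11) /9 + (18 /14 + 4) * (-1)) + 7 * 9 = 40129 /693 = 57.91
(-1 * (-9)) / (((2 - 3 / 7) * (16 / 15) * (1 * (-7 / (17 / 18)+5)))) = -16065 / 7216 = -2.23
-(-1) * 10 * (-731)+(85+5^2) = -7200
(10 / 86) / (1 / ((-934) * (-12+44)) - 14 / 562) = -41992640 / 9008371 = -4.66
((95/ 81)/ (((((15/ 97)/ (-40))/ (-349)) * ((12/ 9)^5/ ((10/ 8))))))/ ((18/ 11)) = 19192.92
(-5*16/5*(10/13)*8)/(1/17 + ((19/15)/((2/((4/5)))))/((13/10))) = -326400/1487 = -219.50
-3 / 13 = -0.23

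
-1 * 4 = -4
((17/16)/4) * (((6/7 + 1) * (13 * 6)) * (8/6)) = 2873/56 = 51.30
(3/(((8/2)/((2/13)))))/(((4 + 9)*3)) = 0.00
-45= -45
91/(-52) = -7/4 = -1.75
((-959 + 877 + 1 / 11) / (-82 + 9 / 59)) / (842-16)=901 / 743666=0.00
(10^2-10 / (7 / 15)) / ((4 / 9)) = 2475 / 14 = 176.79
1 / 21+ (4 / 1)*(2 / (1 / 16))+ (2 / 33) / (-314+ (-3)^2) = 128.05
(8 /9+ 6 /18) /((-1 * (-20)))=11 /180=0.06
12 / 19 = 0.63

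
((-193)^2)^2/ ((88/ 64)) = 11099904008/ 11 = 1009082182.55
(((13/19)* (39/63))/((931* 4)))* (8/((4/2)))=169/371469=0.00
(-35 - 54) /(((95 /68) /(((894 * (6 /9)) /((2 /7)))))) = -12624472 /95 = -132889.18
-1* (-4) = 4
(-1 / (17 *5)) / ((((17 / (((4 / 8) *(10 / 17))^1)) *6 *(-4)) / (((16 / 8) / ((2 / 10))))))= 5 / 58956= 0.00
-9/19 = -0.47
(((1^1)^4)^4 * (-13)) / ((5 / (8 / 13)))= -8 / 5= -1.60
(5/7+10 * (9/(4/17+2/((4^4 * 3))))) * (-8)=-32963240/10871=-3032.22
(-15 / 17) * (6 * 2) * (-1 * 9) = 1620 / 17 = 95.29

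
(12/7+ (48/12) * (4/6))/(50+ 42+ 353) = 92/9345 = 0.01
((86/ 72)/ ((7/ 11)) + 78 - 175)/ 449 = -23971/ 113148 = -0.21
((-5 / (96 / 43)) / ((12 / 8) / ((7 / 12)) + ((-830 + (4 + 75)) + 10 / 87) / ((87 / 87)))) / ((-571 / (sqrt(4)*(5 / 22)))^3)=-5455625 / 3613576940578004576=-0.00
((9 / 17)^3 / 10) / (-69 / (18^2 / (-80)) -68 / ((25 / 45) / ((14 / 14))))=-19683 / 139765024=-0.00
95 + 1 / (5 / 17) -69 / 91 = 44427 / 455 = 97.64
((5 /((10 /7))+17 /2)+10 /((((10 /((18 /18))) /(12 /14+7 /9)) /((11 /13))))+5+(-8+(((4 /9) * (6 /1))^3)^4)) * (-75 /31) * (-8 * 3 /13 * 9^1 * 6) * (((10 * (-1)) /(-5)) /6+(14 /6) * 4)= 301507154.20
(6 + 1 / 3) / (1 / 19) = 361 / 3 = 120.33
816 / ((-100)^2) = 51 / 625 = 0.08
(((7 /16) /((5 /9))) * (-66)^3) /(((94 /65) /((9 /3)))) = -88297209 /188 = -469666.01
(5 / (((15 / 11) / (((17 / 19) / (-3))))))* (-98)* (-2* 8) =-293216 / 171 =-1714.71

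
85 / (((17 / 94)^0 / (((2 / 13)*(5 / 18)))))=425 / 117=3.63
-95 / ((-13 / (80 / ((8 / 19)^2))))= 171475 / 52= 3297.60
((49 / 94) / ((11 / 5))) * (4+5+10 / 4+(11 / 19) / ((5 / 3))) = 110299 / 39292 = 2.81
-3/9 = -1/3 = -0.33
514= 514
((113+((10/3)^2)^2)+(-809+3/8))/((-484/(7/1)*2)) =2595355/627264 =4.14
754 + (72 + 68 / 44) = 9103 / 11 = 827.55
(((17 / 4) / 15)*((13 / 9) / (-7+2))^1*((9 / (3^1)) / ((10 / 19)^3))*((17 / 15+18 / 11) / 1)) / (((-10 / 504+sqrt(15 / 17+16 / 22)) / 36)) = -96472940382*sqrt(56287) / 172870328125-13016190369 / 6286193750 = -134.47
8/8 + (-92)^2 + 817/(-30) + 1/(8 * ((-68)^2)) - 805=4235269583/554880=7632.77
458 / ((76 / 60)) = 6870 / 19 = 361.58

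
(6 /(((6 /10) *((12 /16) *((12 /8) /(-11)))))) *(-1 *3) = 293.33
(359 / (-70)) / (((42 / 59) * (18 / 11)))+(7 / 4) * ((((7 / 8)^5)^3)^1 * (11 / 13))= -50866479049871850563 / 12102720311116431360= -4.20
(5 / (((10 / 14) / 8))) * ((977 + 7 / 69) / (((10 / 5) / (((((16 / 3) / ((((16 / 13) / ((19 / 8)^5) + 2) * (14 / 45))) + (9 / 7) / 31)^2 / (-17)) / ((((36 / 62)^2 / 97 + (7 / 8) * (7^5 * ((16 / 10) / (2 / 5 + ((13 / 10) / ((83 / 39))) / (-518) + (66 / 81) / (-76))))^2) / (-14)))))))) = 2267310856125930817883469275493517413651640 / 5791462783163503215478036419754004543235276381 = 0.00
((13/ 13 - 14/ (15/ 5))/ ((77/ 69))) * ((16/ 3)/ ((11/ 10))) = -3680/ 231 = -15.93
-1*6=-6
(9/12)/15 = 1/20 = 0.05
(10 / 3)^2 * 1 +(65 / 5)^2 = 1621 / 9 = 180.11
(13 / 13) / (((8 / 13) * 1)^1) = 13 / 8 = 1.62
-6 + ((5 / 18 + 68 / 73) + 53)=63347 / 1314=48.21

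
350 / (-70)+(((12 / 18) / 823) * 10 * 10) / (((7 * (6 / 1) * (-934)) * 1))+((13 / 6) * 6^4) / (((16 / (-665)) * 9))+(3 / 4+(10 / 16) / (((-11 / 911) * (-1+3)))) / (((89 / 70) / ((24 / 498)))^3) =-2785530822415394543437655 / 214725806752740299478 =-12972.50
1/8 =0.12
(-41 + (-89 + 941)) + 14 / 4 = 1629 / 2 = 814.50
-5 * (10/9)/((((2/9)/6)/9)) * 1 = -1350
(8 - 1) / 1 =7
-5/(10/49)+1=-47/2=-23.50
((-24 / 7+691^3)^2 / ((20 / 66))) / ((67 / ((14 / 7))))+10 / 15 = 528079793412429587401 / 49245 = 10723521035890538.89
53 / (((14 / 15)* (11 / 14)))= 795 / 11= 72.27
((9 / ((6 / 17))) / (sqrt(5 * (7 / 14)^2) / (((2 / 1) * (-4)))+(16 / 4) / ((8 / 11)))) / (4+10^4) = 102 * sqrt(5) / 19355239+8976 / 19355239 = 0.00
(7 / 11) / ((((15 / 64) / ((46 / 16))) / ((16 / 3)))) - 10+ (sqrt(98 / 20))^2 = 36167 / 990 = 36.53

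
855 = 855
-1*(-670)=670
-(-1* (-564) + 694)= -1258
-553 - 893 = -1446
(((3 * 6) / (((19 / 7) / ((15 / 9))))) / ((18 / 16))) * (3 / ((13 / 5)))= 11.34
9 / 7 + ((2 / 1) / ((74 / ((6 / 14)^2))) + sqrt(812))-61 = -108253 / 1813 + 2 * sqrt(203) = -31.21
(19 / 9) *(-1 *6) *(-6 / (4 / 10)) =190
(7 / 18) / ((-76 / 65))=-455 / 1368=-0.33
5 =5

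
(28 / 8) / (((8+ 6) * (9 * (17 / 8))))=2 / 153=0.01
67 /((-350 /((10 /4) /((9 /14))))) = -67 /90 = -0.74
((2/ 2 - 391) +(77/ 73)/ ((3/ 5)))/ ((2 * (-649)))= 85025/ 284262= 0.30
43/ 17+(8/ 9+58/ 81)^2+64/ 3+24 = 5625767/ 111537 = 50.44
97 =97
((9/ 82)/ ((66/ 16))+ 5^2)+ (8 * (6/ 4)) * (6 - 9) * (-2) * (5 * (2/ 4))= 92467/ 451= 205.03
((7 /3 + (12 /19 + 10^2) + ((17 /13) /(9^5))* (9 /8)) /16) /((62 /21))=2.18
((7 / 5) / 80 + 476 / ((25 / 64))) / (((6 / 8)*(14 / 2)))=23211 / 100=232.11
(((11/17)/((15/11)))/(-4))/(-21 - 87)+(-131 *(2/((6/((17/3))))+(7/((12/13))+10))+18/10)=-280804451/110160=-2549.06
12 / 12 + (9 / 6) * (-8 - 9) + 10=-29 / 2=-14.50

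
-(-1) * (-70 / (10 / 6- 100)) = 42 / 59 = 0.71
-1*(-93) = 93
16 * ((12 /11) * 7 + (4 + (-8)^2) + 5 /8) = 13422 /11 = 1220.18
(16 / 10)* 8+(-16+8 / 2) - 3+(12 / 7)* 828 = 49603 / 35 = 1417.23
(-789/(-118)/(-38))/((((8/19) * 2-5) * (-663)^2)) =263/2731774812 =0.00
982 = 982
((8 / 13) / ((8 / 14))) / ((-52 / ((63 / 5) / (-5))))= 441 / 8450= 0.05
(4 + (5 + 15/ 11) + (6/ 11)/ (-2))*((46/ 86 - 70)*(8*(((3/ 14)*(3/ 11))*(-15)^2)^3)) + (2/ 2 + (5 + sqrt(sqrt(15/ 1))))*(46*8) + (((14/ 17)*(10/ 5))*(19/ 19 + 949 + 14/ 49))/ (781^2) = -235897688247774611309/ 18505419520973 + 368*15^(1/ 4) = -12746767.83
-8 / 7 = -1.14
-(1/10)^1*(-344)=172/5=34.40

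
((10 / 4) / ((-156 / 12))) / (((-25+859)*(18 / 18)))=-5 / 21684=-0.00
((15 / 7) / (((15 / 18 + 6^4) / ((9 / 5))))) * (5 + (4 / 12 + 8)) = 0.04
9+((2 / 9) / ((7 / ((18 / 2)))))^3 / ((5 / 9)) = 15507 / 1715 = 9.04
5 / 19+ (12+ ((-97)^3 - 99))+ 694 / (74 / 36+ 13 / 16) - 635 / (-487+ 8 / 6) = -10432872702512 / 11433079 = -912516.45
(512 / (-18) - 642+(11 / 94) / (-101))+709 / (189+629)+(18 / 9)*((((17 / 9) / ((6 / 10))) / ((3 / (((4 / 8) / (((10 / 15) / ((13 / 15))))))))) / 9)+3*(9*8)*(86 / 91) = -119858882352571 / 257597388594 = -465.30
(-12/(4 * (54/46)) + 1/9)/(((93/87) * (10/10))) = -638/279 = -2.29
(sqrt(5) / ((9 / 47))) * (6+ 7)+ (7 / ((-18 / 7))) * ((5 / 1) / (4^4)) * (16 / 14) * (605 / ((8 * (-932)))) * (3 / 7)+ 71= 222.81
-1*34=-34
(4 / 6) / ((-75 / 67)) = -134 / 225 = -0.60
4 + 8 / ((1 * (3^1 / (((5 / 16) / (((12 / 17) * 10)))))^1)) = 593 / 144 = 4.12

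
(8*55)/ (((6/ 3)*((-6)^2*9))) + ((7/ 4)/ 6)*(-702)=-66119/ 324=-204.07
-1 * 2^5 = -32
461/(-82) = -5.62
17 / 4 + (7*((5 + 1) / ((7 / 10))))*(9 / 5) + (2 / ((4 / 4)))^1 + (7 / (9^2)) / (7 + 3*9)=629303 / 5508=114.25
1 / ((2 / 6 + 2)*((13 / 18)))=54 / 91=0.59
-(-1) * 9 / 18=1 / 2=0.50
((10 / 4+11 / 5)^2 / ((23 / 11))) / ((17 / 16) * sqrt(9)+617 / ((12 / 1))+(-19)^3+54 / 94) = -13704636 / 8825917075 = -0.00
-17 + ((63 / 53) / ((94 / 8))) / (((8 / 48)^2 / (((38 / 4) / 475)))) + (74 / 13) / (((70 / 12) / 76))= 324354871 / 5667025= 57.24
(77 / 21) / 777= 11 / 2331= 0.00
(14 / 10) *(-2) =-14 / 5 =-2.80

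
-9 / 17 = -0.53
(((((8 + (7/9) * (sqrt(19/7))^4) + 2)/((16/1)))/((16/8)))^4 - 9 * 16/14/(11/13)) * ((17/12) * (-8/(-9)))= -37367817344240069/2452949259780096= -15.23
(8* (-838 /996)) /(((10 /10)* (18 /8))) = -6704 /2241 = -2.99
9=9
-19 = -19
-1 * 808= -808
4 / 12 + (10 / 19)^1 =49 / 57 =0.86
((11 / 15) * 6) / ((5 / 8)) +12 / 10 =206 / 25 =8.24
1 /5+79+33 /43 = 17193 /215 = 79.97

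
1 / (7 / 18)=18 / 7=2.57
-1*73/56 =-73/56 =-1.30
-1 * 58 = -58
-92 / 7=-13.14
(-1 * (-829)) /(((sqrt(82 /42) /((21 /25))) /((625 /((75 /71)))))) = 412013 * sqrt(861) /41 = 294868.68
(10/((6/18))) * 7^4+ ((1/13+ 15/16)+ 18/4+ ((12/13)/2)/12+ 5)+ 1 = 14984643/208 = 72041.55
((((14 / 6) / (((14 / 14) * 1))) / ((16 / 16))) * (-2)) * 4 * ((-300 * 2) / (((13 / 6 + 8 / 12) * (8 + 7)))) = 4480 / 17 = 263.53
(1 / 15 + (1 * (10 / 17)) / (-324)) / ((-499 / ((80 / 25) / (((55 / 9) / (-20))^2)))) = -114304 / 25661075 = -0.00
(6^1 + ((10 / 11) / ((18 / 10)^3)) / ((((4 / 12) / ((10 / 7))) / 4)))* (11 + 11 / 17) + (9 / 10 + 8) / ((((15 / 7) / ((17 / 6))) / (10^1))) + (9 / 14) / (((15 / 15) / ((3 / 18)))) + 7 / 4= 7085977 / 32130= 220.54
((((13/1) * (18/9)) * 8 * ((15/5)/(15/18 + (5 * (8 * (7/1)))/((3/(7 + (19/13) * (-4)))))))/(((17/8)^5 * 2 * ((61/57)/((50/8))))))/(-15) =-0.03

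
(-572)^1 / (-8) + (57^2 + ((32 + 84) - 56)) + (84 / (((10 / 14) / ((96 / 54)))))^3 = 61704777287 / 6750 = 9141448.49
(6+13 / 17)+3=166 / 17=9.76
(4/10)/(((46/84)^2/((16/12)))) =1.78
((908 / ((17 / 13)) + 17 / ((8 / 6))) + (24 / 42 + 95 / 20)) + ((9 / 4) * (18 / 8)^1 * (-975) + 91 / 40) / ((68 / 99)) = -246393129 / 38080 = -6470.41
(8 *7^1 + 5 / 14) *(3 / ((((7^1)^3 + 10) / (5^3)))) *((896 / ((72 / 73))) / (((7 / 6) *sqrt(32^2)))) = 1456.82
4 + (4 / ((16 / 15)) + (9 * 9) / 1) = 355 / 4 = 88.75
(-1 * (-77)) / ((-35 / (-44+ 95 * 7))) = -6831 / 5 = -1366.20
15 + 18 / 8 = 69 / 4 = 17.25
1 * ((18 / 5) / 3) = 6 / 5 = 1.20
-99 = -99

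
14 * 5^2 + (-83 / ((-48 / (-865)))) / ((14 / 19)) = -1128905 / 672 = -1679.92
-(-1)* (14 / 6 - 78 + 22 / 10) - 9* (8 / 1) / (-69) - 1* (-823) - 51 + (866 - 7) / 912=73470401 / 104880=700.52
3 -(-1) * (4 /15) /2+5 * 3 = 272 /15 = 18.13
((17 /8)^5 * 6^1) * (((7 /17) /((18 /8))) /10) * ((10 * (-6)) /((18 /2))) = -584647 /18432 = -31.72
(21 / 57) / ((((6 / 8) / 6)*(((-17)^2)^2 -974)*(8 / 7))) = 0.00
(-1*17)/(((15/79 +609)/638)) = -428417/24063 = -17.80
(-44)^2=1936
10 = 10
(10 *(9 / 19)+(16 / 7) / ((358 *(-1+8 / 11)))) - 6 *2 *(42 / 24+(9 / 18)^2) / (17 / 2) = 1.89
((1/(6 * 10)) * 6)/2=1/20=0.05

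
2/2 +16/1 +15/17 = 304/17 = 17.88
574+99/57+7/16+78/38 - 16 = 562.23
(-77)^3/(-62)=456533/62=7363.44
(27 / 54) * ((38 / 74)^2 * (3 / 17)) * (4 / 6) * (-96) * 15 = -519840 / 23273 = -22.34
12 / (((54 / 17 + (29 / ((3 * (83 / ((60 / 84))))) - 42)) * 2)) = -177786 / 1147915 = -0.15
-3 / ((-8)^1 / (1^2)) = 3 / 8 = 0.38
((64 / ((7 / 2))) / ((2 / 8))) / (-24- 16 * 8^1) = -64 / 133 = -0.48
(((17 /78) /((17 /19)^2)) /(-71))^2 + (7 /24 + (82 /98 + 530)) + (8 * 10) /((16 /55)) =700219259092559 /868619992968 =806.13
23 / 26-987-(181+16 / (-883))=-26794219 / 22958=-1167.10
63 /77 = 9 /11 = 0.82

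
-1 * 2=-2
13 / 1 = 13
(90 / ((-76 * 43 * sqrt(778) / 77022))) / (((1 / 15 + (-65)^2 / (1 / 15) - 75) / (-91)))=868725 * sqrt(778) / 221640662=0.11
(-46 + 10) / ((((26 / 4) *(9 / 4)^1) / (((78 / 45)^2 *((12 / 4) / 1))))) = -1664 / 75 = -22.19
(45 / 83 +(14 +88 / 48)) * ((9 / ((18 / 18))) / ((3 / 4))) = 16310 / 83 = 196.51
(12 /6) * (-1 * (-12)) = 24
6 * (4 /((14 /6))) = 72 /7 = 10.29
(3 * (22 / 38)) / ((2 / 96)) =1584 / 19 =83.37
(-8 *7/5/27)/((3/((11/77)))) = -8/405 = -0.02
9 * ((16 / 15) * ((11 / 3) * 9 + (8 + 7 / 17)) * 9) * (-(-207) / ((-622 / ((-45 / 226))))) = 141647616 / 597431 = 237.09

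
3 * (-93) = -279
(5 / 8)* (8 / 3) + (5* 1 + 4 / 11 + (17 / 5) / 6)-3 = 1517 / 330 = 4.60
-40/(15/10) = -80/3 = -26.67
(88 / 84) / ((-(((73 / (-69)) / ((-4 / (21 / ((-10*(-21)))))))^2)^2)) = -425537418240000 / 198787687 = -2140662.86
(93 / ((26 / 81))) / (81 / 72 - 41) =-30132 / 4147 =-7.27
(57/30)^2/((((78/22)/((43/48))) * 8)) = 170753/1497600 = 0.11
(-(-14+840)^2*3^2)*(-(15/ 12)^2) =38378025/ 4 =9594506.25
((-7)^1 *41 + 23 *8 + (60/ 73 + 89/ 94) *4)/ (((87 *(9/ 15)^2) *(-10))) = 1645595/ 5372946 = 0.31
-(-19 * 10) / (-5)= -38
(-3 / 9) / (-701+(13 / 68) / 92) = 0.00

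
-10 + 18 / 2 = -1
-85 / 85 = -1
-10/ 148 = -0.07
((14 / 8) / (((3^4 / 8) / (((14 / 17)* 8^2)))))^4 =24759631762948096 / 3595305184641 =6886.66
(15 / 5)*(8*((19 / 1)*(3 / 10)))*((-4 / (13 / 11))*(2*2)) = -120384 / 65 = -1852.06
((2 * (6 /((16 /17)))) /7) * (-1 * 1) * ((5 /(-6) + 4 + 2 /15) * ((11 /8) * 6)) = -55539 /1120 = -49.59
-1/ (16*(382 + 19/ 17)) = -17/ 104208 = -0.00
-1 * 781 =-781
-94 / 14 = -47 / 7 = -6.71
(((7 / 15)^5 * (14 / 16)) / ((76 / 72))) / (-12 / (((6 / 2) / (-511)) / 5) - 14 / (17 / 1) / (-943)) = 269433017 / 150086242575000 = 0.00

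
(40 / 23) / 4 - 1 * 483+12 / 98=-543713 / 1127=-482.44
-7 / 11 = -0.64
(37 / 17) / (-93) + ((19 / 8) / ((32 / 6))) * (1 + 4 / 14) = 777901 / 1416576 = 0.55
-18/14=-9/7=-1.29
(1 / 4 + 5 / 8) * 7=49 / 8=6.12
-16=-16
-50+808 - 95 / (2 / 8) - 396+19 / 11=-179 / 11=-16.27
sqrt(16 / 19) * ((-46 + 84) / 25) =8 * sqrt(19) / 25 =1.39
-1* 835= -835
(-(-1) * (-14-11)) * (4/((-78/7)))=350/39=8.97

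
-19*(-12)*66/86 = 7524/43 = 174.98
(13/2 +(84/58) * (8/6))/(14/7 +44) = 489/2668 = 0.18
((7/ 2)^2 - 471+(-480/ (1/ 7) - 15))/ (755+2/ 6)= -46005/ 9064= -5.08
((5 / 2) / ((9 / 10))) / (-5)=-5 / 9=-0.56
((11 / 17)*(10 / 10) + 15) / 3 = 266 / 51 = 5.22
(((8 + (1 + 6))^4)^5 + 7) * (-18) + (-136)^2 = -5985462114143371582012880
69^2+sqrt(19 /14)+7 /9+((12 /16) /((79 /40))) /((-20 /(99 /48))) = sqrt(266) /14+108339077 /22752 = 4762.90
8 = 8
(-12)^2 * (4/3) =192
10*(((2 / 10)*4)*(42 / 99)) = 112 / 33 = 3.39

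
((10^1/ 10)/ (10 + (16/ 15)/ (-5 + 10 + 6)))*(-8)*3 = -1980/ 833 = -2.38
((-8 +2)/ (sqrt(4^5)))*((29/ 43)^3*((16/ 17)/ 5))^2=-0.00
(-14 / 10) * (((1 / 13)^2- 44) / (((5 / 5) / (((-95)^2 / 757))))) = 93941225 / 127933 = 734.30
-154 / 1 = -154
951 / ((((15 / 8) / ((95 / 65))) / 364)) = 1349152 / 5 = 269830.40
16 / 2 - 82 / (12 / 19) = -731 / 6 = -121.83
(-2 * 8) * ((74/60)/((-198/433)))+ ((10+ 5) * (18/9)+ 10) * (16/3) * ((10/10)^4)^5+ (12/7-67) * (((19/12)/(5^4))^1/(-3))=1333380539/5197500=256.54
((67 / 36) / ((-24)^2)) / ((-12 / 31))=-2077 / 248832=-0.01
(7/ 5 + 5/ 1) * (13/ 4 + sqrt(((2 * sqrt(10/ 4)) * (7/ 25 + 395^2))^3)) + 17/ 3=397/ 15 + 499280896 * 2^(1/ 4) * sqrt(487579) * 5^(3/ 4)/ 625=2218055634.23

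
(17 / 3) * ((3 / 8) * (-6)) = -51 / 4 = -12.75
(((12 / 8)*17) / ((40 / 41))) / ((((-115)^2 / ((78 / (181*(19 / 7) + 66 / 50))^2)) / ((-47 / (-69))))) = 12207477555 / 361674997851248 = 0.00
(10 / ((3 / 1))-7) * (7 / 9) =-77 / 27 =-2.85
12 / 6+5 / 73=151 / 73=2.07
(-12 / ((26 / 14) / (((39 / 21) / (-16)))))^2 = 9 / 16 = 0.56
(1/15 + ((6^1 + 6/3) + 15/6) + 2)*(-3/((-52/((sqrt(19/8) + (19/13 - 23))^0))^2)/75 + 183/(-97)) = -358756013/15132000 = -23.71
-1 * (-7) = 7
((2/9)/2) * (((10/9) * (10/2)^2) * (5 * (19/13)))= 23750/1053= 22.55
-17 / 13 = -1.31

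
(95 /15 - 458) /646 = -1355 /1938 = -0.70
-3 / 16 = -0.19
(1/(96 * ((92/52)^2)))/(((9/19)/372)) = 99541/38088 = 2.61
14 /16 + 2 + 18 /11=397 /88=4.51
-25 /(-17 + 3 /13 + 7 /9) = 2925 /1871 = 1.56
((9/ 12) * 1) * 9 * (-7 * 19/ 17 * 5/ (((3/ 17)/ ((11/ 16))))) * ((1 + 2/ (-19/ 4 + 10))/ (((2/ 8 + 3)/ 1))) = -90915/ 208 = -437.09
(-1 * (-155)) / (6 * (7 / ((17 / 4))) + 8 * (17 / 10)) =13175 / 1996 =6.60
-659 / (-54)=659 / 54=12.20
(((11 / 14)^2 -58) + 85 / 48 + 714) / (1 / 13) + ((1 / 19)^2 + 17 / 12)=2422817267 / 283024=8560.47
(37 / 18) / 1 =37 / 18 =2.06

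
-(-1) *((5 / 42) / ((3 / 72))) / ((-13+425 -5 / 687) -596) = -13740 / 884891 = -0.02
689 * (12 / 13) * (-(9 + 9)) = -11448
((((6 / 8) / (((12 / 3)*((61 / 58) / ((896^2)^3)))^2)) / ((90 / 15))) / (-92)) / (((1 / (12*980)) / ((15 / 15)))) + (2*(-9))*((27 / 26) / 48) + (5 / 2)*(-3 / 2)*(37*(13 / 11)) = -241714084853418479394507700000000000.00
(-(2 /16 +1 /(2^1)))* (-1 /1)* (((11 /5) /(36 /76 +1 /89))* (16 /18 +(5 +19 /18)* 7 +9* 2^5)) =110917763 /118080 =939.34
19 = 19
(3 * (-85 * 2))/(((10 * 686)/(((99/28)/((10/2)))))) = -5049/96040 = -0.05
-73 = -73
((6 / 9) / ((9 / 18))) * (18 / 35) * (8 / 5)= 192 / 175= 1.10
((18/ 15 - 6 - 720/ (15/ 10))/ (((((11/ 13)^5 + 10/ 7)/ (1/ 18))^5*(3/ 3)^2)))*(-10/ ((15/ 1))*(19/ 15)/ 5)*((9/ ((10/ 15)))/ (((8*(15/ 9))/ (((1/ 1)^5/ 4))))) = 227587802507023981807773014036861669/ 464830201037884795929684353090131416720000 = 0.00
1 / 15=0.07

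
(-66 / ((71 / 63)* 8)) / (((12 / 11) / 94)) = -358281 / 568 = -630.78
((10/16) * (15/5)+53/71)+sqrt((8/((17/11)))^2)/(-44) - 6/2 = -0.50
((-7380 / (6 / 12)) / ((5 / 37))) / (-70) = 54612 / 35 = 1560.34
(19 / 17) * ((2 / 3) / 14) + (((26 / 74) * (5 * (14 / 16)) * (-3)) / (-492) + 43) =746283715 / 17330208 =43.06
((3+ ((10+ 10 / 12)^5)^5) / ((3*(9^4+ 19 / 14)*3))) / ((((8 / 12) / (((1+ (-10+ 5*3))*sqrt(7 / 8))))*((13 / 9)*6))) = 14720818431397592026655429558253452040388963271*sqrt(14) / 45274248104344678544965632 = 1216591358872530601960.20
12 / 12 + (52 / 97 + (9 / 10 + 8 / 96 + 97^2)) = 54775043 / 5820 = 9411.52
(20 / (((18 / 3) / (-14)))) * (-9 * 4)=1680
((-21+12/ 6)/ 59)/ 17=-19/ 1003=-0.02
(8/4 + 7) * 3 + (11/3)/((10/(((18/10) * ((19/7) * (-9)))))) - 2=3107/350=8.88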